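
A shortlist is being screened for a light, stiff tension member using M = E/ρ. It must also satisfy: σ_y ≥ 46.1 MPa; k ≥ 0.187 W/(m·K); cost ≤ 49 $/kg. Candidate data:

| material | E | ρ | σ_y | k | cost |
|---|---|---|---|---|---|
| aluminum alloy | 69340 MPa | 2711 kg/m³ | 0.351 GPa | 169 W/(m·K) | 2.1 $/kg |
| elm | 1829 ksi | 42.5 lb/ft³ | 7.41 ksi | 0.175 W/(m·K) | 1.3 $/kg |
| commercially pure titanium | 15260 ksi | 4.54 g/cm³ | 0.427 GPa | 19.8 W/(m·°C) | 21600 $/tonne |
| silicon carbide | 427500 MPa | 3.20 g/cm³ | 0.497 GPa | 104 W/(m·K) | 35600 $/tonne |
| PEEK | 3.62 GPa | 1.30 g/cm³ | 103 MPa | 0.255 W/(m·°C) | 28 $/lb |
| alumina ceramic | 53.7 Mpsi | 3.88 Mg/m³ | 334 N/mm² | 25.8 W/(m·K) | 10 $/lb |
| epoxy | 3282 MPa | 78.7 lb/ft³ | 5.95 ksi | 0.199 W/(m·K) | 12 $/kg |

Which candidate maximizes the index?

Screen on constraints: σ_y ≥ 46.1 MPa; k ≥ 0.187 W/(m·K); cost ≤ 49 $/kg. Survivors: aluminum alloy, commercially pure titanium, silicon carbide, alumina ceramic.
Convert each candidate to consistent units, then evaluate M:
  aluminum alloy: E = 69.34 GPa, ρ = 2711 kg/m³
  commercially pure titanium: E = 105.2 GPa, ρ = 4540 kg/m³
  silicon carbide: E = 427.5 GPa, ρ = 3200 kg/m³
  alumina ceramic: E = 370.2 GPa, ρ = 3880 kg/m³
  silicon carbide: M = 134 MN·m/kg
  alumina ceramic: M = 95.4 MN·m/kg
  aluminum alloy: M = 25.6 MN·m/kg
  commercially pure titanium: M = 23.2 MN·m/kg
The maximum is for silicon carbide.

silicon carbide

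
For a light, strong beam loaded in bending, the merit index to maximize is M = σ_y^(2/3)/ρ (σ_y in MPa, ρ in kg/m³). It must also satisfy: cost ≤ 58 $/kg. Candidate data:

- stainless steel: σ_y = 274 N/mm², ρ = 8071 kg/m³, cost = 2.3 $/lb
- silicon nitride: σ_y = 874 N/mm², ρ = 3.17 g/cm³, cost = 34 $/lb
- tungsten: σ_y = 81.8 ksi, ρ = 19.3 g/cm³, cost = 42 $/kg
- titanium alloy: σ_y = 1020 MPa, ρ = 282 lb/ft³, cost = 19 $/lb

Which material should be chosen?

Screen on constraints: cost ≤ 58 $/kg. Survivors: stainless steel, tungsten, titanium alloy.
Putting every candidate on a common basis:
  stainless steel: σ_y = 274.0 MPa, ρ = 8071 kg/m³
  tungsten: σ_y = 564.0 MPa, ρ = 19300 kg/m³
  titanium alloy: σ_y = 1020 MPa, ρ = 4517 kg/m³
  titanium alloy: M = 22.4×10⁻³
  stainless steel: M = 5.23×10⁻³
  tungsten: M = 3.54×10⁻³
Highest index: titanium alloy.

titanium alloy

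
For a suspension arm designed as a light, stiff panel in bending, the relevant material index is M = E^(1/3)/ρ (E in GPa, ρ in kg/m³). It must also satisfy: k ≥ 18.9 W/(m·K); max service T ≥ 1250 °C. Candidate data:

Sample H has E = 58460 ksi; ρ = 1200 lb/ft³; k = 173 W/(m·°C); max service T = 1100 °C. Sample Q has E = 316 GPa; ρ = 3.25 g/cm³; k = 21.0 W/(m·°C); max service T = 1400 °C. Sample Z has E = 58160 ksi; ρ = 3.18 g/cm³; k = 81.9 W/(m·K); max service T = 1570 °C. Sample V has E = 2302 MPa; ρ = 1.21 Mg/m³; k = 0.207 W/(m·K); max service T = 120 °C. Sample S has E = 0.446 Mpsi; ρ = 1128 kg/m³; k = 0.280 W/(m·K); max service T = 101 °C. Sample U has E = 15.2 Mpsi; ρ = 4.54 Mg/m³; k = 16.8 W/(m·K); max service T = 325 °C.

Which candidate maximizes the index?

sample Z

Screen on constraints: k ≥ 18.9 W/(m·K); max service T ≥ 1250 °C. Survivors: sample Q, sample Z.
Normalizing units and computing the index:
  sample Q: E = 316.0 GPa, ρ = 3250 kg/m³
  sample Z: E = 401.0 GPa, ρ = 3180 kg/m³
  sample Z: M = 2.32×10⁻³
  sample Q: M = 2.10×10⁻³
Sample Z ranks first.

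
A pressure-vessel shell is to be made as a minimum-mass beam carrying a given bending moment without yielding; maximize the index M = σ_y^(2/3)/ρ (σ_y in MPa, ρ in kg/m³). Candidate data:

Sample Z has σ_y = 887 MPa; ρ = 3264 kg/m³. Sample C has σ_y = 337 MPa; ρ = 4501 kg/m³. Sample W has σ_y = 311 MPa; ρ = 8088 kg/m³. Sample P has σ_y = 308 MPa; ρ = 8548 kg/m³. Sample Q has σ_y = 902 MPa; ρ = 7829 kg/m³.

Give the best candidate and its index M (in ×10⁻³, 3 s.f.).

Computing M directly (units already consistent):
  sample Z: M = 28.3×10⁻³
  sample Q: M = 11.9×10⁻³
  sample C: M = 10.8×10⁻³
  sample W: M = 5.68×10⁻³
  sample P: M = 5.34×10⁻³
Highest index: sample Z.

sample Z, M = 28.3×10⁻³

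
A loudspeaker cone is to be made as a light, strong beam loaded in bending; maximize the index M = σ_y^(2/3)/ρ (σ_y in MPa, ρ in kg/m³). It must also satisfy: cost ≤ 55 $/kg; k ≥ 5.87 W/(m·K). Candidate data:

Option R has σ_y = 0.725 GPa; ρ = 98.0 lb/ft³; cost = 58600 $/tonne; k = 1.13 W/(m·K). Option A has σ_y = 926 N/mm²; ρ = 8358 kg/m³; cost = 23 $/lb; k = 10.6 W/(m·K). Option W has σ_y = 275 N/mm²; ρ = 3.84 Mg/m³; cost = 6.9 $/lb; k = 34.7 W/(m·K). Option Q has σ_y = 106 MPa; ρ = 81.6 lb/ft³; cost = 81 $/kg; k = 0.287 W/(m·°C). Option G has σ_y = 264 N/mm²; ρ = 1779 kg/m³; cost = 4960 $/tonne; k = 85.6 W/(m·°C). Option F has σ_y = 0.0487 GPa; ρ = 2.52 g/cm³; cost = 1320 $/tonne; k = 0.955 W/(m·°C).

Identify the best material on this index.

option G

Screen on constraints: cost ≤ 55 $/kg; k ≥ 5.87 W/(m·K). Survivors: option A, option W, option G.
Normalizing units and computing the index:
  option A: σ_y = 926.0 MPa, ρ = 8358 kg/m³
  option W: σ_y = 275.0 MPa, ρ = 3840 kg/m³
  option G: σ_y = 264.0 MPa, ρ = 1779 kg/m³
  option G: M = 23.1×10⁻³
  option A: M = 11.4×10⁻³
  option W: M = 11.0×10⁻³
The maximum is for option G.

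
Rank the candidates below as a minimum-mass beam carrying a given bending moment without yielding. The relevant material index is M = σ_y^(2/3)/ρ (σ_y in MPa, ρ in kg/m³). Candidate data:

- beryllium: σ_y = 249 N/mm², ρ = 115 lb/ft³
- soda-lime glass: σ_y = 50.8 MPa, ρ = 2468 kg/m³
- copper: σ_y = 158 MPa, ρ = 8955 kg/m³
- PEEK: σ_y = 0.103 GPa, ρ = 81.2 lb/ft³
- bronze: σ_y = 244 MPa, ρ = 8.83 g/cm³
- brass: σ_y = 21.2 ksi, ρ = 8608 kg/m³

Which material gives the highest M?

Convert each candidate to consistent units, then evaluate M:
  beryllium: σ_y = 249.0 MPa, ρ = 1842 kg/m³
  soda-lime glass: σ_y = 50.80 MPa, ρ = 2468 kg/m³
  copper: σ_y = 158.0 MPa, ρ = 8955 kg/m³
  PEEK: σ_y = 103.0 MPa, ρ = 1301 kg/m³
  bronze: σ_y = 244.0 MPa, ρ = 8830 kg/m³
  brass: σ_y = 146.2 MPa, ρ = 8608 kg/m³
  beryllium: M = 21.5×10⁻³
  PEEK: M = 16.9×10⁻³
  soda-lime glass: M = 5.56×10⁻³
  bronze: M = 4.42×10⁻³
  copper: M = 3.26×10⁻³
  brass: M = 3.22×10⁻³
Beryllium has the largest M.

beryllium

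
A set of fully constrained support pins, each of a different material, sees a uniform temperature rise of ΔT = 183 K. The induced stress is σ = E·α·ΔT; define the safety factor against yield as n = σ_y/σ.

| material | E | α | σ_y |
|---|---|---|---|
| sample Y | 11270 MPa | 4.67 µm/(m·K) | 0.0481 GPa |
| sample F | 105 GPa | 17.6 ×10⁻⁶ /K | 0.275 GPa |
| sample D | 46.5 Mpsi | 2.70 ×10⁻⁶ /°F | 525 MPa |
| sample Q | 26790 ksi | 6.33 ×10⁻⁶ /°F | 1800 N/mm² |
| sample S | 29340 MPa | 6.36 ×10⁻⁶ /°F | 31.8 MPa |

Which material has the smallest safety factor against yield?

sample S

With everything in SI (GPa, ×10⁻⁶/K, MPa):
  sample Y: E = 11.27, α = 4.67, σ_y = 48.10 → σ = 9.63 MPa, n = 4.99
  sample F: E = 105.0, α = 17.6, σ_y = 275.0 → σ = 338 MPa, n = 0.813
  sample D: E = 320.6, α = 4.86, σ_y = 525.0 → σ = 285 MPa, n = 1.84
  sample Q: E = 184.7, α = 11.4, σ_y = 1800 → σ = 385 MPa, n = 4.67
  sample S: E = 29.34, α = 11.4, σ_y = 31.80 → σ = 61.5 MPa, n = 0.517
Sample S has the lowest safety factor, n = 0.517.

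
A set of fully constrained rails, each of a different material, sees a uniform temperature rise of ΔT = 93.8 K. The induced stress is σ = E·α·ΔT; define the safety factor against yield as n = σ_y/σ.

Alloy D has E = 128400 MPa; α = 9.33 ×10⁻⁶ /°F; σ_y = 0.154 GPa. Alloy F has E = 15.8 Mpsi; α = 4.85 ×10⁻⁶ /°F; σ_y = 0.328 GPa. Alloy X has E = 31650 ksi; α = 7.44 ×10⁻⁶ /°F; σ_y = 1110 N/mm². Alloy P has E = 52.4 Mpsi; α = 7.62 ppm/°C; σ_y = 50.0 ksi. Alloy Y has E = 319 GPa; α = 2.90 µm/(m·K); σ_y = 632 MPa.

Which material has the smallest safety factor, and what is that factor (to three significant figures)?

In consistent units (E in GPa, α in ×10⁻⁶/K, σ_y in MPa):
  alloy D: E = 128.4, α = 16.8, σ_y = 154.0 → σ = 202 MPa, n = 0.761
  alloy F: E = 108.9, α = 8.73, σ_y = 328.0 → σ = 89.2 MPa, n = 3.68
  alloy X: E = 218.2, α = 13.4, σ_y = 1110 → σ = 274 MPa, n = 4.05
  alloy P: E = 361.3, α = 7.62, σ_y = 344.7 → σ = 258 MPa, n = 1.33
  alloy Y: E = 319.0, α = 2.90, σ_y = 632.0 → σ = 86.8 MPa, n = 7.28
Smallest n: alloy D with n = 0.761.

alloy D, n = 0.761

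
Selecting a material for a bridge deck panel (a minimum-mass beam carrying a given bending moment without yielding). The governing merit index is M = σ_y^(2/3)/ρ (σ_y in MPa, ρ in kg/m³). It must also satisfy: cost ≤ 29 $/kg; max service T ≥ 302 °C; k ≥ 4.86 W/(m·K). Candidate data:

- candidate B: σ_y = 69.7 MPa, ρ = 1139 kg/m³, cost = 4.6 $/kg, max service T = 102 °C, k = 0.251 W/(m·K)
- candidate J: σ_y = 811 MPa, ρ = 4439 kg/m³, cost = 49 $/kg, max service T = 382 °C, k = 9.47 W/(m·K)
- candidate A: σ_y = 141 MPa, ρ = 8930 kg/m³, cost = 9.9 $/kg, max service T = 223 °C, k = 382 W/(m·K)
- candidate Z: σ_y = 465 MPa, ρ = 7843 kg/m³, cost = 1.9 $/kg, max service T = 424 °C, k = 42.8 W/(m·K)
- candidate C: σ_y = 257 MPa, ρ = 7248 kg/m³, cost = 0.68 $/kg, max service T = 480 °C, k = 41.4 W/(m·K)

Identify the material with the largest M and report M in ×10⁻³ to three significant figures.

Screen on constraints: cost ≤ 29 $/kg; max service T ≥ 302 °C; k ≥ 4.86 W/(m·K). Survivors: candidate Z, candidate C.
Computing M directly (units already consistent):
  candidate Z: M = 7.65×10⁻³
  candidate C: M = 5.58×10⁻³
The maximum is for candidate Z.

candidate Z, M = 7.65×10⁻³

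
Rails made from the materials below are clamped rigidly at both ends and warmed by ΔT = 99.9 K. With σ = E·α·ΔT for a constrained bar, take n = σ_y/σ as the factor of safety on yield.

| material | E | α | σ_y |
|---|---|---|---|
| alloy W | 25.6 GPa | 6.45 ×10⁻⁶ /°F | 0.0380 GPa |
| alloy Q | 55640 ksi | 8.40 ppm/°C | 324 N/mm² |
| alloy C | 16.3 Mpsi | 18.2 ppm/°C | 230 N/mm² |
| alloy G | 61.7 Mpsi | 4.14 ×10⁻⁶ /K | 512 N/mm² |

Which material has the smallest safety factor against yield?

alloy Q

In consistent units (E in GPa, α in ×10⁻⁶/K, σ_y in MPa):
  alloy W: E = 25.60, α = 11.6, σ_y = 38.00 → σ = 29.7 MPa, n = 1.28
  alloy Q: E = 383.6, α = 8.40, σ_y = 324.0 → σ = 322 MPa, n = 1.01
  alloy C: E = 112.4, α = 18.2, σ_y = 230.0 → σ = 204 MPa, n = 1.13
  alloy G: E = 425.4, α = 4.14, σ_y = 512.0 → σ = 176 MPa, n = 2.91
Alloy Q has the lowest safety factor, n = 1.01.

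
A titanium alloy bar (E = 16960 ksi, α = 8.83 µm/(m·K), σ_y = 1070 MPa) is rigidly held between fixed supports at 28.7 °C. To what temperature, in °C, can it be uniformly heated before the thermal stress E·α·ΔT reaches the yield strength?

E = 16960 ksi = 116.9 GPa.
E·α·ΔT = 1070 MPa ⇒ ΔT = 1070 / (116.9×10³ × 8.83×10⁻⁶) = 1036 K.
T = 28.7 + 1036 = 1065 °C.

1060 °C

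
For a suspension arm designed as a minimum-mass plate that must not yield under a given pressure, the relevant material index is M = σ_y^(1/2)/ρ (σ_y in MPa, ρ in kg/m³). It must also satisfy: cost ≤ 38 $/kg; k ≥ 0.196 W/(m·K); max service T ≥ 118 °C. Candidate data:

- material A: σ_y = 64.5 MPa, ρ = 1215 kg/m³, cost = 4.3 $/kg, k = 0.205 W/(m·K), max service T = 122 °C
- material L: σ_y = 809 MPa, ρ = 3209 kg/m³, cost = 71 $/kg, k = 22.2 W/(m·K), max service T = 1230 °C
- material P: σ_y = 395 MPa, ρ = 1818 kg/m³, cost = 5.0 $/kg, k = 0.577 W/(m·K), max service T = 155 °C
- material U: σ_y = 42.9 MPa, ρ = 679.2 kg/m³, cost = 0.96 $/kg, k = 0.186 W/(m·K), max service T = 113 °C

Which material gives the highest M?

Screen on constraints: cost ≤ 38 $/kg; k ≥ 0.196 W/(m·K); max service T ≥ 118 °C. Survivors: material A, material P.
Per-candidate index values:
  material P: M = 10.9×10⁻³
  material A: M = 6.61×10⁻³
Highest index: material P.

material P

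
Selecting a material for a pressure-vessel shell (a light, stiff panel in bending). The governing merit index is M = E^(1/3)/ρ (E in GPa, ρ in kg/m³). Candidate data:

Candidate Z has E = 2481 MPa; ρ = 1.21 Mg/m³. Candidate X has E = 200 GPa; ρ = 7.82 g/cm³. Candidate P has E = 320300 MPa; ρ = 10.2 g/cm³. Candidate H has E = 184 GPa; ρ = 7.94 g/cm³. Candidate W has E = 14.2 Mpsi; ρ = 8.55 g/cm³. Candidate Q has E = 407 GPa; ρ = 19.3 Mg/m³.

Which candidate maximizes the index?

Normalizing units and computing the index:
  candidate Z: E = 2.481 GPa, ρ = 1210 kg/m³
  candidate X: E = 200.0 GPa, ρ = 7820 kg/m³
  candidate P: E = 320.3 GPa, ρ = 10200 kg/m³
  candidate H: E = 184.0 GPa, ρ = 7940 kg/m³
  candidate W: E = 97.91 GPa, ρ = 8550 kg/m³
  candidate Q: E = 407.0 GPa, ρ = 19300 kg/m³
  candidate Z: M = 1.12×10⁻³
  candidate X: M = 0.748×10⁻³
  candidate H: M = 0.716×10⁻³
  candidate P: M = 0.671×10⁻³
  candidate W: M = 0.539×10⁻³
  candidate Q: M = 0.384×10⁻³
Candidate Z has the largest M.

candidate Z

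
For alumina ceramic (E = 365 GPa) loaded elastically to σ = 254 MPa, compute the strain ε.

6.96×10⁻⁴

ε = σ/E = 254 / 365000 = 6.96×10⁻⁴.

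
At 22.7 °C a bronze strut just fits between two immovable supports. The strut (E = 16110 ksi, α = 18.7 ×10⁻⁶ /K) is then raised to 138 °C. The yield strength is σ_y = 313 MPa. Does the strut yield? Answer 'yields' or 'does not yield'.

E = 16110 ksi = 111.1 GPa.
ΔT = 115.3 K. Constrained thermal stress σ = E·α·ΔT = 111.1×10³ MPa × 18.7×10⁻⁶ × 115.3 = 239 MPa (compressive).
Compare to σ_y = 313 MPa: σ < σ_y, so it does not yield.

does not yield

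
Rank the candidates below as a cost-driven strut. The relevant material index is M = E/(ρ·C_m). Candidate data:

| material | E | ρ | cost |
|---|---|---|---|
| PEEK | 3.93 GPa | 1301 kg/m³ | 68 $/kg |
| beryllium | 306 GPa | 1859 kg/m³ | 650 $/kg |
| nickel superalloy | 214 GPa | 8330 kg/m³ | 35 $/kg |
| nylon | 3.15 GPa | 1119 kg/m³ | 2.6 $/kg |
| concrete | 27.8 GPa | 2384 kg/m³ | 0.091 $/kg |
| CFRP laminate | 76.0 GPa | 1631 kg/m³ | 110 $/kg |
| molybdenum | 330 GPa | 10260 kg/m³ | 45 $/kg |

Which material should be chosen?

Evaluate M for each candidate:
  concrete: M = 128 MN·m per $
  nylon: M = 1.08 MN·m per $
  nickel superalloy: M = 0.734 MN·m per $
  molybdenum: M = 0.715 MN·m per $
  CFRP laminate: M = 0.424 MN·m per $
  beryllium: M = 0.253 MN·m per $
  PEEK: M = 0.0444 MN·m per $
Highest index: concrete.

concrete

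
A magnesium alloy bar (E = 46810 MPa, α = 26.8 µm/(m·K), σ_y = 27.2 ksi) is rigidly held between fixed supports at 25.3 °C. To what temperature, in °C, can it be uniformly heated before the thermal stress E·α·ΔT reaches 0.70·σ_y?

130 °C

E = 46810 MPa = 46.81 GPa.
σ_y = 27.2 ksi = 187.5 MPa.
E·α·ΔT = 131.3 MPa ⇒ ΔT = 131.3 / (46.81×10³ × 26.8×10⁻⁶) = 104.6 K.
T = 25.3 + 104.6 = 129.9 °C.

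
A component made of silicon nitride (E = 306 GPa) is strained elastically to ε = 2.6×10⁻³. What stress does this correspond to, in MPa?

796 MPa

σ = E·ε = 306000 MPa × 2.6×10⁻³ = 796 MPa.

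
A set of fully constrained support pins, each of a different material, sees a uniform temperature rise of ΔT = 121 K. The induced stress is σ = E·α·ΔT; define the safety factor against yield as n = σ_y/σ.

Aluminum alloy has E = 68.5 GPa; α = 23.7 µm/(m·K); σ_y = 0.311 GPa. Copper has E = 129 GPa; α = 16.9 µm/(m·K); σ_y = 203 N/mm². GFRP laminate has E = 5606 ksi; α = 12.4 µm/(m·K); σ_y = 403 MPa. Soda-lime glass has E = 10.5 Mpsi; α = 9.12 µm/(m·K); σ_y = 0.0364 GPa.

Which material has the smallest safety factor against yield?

Converting E to GPa, α to ×10⁻⁶/K, σ_y to MPa, then σ and n for each:
  aluminum alloy: E = 68.50, α = 23.7, σ_y = 311.0 → σ = 196 MPa, n = 1.58
  copper: E = 129.0, α = 16.9, σ_y = 203.0 → σ = 264 MPa, n = 0.770
  GFRP laminate: E = 38.65, α = 12.4, σ_y = 403.0 → σ = 58.0 MPa, n = 6.95
  soda-lime glass: E = 72.39, α = 9.12, σ_y = 36.40 → σ = 79.9 MPa, n = 0.456
The minimum is soda-lime glass at n = 0.456.

soda-lime glass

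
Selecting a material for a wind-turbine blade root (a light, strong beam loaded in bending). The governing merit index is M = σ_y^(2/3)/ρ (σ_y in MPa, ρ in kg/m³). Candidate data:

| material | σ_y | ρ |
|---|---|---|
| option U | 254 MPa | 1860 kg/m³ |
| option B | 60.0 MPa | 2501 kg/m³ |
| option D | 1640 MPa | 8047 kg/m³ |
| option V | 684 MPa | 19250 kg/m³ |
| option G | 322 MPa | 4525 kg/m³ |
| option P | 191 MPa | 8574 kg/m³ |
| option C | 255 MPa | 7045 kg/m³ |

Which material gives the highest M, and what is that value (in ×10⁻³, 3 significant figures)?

option U, M = 21.6×10⁻³

Per-candidate index values:
  option U: M = 21.6×10⁻³
  option D: M = 17.3×10⁻³
  option G: M = 10.4×10⁻³
  option B: M = 6.13×10⁻³
  option C: M = 5.71×10⁻³
  option V: M = 4.03×10⁻³
  option P: M = 3.87×10⁻³
Option U ranks first.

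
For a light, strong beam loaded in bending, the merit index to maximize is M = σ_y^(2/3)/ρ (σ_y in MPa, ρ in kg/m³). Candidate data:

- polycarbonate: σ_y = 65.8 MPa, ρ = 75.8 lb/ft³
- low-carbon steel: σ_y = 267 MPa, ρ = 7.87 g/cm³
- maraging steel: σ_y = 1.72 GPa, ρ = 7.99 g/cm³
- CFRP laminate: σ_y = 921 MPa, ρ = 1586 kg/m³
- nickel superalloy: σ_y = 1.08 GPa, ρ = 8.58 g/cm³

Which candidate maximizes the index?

After converting to SI:
  polycarbonate: σ_y = 65.80 MPa, ρ = 1214 kg/m³
  low-carbon steel: σ_y = 267.0 MPa, ρ = 7870 kg/m³
  maraging steel: σ_y = 1720 MPa, ρ = 7990 kg/m³
  CFRP laminate: σ_y = 921.0 MPa, ρ = 1586 kg/m³
  nickel superalloy: σ_y = 1080 MPa, ρ = 8580 kg/m³
  CFRP laminate: M = 59.7×10⁻³
  maraging steel: M = 18.0×10⁻³
  polycarbonate: M = 13.4×10⁻³
  nickel superalloy: M = 12.3×10⁻³
  low-carbon steel: M = 5.27×10⁻³
The maximum is for CFRP laminate.

CFRP laminate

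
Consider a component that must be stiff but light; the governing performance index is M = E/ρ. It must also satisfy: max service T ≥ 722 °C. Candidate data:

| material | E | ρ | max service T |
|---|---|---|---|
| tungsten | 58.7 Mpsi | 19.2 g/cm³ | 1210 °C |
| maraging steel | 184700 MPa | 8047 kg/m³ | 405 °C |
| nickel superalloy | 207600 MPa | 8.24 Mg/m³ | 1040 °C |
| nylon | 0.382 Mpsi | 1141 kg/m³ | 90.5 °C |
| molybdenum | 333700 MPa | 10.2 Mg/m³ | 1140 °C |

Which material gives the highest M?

molybdenum

Screen on constraints: max service T ≥ 722 °C. Survivors: tungsten, nickel superalloy, molybdenum.
After converting to SI:
  tungsten: E = 404.7 GPa, ρ = 19200 kg/m³
  nickel superalloy: E = 207.6 GPa, ρ = 8240 kg/m³
  molybdenum: E = 333.7 GPa, ρ = 10200 kg/m³
  molybdenum: M = 32.7 MN·m/kg
  nickel superalloy: M = 25.2 MN·m/kg
  tungsten: M = 21.1 MN·m/kg
Highest index: molybdenum.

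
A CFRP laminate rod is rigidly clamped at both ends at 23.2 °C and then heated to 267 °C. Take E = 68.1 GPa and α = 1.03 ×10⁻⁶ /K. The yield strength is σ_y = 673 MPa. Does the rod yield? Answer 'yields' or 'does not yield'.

does not yield

ΔT = 243.8 K. Constrained thermal stress σ = E·α·ΔT = 68.10×10³ MPa × 1.03×10⁻⁶ × 243.8 = 17.1 MPa (compressive).
Compare to σ_y = 673 MPa: σ < σ_y, so it does not yield.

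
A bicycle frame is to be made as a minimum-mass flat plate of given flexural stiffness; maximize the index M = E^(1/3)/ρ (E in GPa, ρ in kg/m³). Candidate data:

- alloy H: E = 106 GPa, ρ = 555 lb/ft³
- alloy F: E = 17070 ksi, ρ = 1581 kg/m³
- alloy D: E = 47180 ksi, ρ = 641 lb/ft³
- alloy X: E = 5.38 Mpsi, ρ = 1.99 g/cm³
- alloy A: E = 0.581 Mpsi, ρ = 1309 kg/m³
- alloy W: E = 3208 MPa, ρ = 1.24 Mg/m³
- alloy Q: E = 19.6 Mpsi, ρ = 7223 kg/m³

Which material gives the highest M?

Putting every candidate on a common basis:
  alloy H: E = 106.0 GPa, ρ = 8890 kg/m³
  alloy F: E = 117.7 GPa, ρ = 1581 kg/m³
  alloy D: E = 325.3 GPa, ρ = 10270 kg/m³
  alloy X: E = 37.09 GPa, ρ = 1990 kg/m³
  alloy A: E = 4.006 GPa, ρ = 1309 kg/m³
  alloy W: E = 3.208 GPa, ρ = 1240 kg/m³
  alloy Q: E = 135.1 GPa, ρ = 7223 kg/m³
  alloy F: M = 3.10×10⁻³
  alloy X: M = 1.68×10⁻³
  alloy A: M = 1.21×10⁻³
  alloy W: M = 1.19×10⁻³
  alloy Q: M = 0.710×10⁻³
  alloy D: M = 0.670×10⁻³
  alloy H: M = 0.532×10⁻³
Highest index: alloy F.

alloy F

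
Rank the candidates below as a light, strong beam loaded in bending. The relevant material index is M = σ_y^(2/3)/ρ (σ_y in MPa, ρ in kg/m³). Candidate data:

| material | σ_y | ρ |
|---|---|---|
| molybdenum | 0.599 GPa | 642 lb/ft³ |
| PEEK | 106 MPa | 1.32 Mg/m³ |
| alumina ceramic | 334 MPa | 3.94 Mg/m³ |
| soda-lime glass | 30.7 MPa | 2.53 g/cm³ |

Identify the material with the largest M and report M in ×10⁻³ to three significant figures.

Putting every candidate on a common basis:
  molybdenum: σ_y = 599.0 MPa, ρ = 10280 kg/m³
  PEEK: σ_y = 106.0 MPa, ρ = 1320 kg/m³
  alumina ceramic: σ_y = 334.0 MPa, ρ = 3940 kg/m³
  soda-lime glass: σ_y = 30.70 MPa, ρ = 2530 kg/m³
  PEEK: M = 17.0×10⁻³
  alumina ceramic: M = 12.2×10⁻³
  molybdenum: M = 6.91×10⁻³
  soda-lime glass: M = 3.88×10⁻³
The maximum is for PEEK.

PEEK, M = 17.0×10⁻³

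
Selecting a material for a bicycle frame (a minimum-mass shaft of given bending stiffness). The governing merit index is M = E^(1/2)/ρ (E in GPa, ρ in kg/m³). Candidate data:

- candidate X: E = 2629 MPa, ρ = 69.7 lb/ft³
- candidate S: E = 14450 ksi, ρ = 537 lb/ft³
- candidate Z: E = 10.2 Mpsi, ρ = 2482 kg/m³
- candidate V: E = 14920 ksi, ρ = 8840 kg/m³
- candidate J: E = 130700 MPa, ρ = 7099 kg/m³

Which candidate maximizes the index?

candidate Z

In SI units:
  candidate X: E = 2.629 GPa, ρ = 1116 kg/m³
  candidate S: E = 99.63 GPa, ρ = 8602 kg/m³
  candidate Z: E = 70.33 GPa, ρ = 2482 kg/m³
  candidate V: E = 102.9 GPa, ρ = 8840 kg/m³
  candidate J: E = 130.7 GPa, ρ = 7099 kg/m³
  candidate Z: M = 3.38×10⁻³
  candidate J: M = 1.61×10⁻³
  candidate X: M = 1.45×10⁻³
  candidate S: M = 1.16×10⁻³
  candidate V: M = 1.15×10⁻³
Candidate Z has the largest M.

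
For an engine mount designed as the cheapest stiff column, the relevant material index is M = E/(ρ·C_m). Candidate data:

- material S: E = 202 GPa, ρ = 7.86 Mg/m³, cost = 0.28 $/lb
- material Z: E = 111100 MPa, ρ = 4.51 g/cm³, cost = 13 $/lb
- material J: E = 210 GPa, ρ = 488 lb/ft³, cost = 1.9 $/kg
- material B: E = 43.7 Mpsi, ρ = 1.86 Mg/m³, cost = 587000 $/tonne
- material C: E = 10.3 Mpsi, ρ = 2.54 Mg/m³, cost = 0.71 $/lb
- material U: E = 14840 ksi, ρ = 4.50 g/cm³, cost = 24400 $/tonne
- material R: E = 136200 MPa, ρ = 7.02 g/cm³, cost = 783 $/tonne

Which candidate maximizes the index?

In SI units:
  material S: E = 202.0 GPa, ρ = 7860 kg/m³, cost = 0.6173 $/kg
  material Z: E = 111.1 GPa, ρ = 4510 kg/m³, cost = 28.66 $/kg
  material J: E = 210.0 GPa, ρ = 7817 kg/m³, cost = 1.900 $/kg
  material B: E = 301.3 GPa, ρ = 1860 kg/m³, cost = 587.0 $/kg
  material C: E = 71.02 GPa, ρ = 2540 kg/m³, cost = 1.565 $/kg
  material U: E = 102.3 GPa, ρ = 4500 kg/m³, cost = 24.40 $/kg
  material R: E = 136.2 GPa, ρ = 7020 kg/m³, cost = 0.7830 $/kg
  material S: M = 41.6 MN·m per $
  material R: M = 24.8 MN·m per $
  material C: M = 17.9 MN·m per $
  material J: M = 14.1 MN·m per $
  material U: M = 0.932 MN·m per $
  material Z: M = 0.860 MN·m per $
  material B: M = 0.276 MN·m per $
Highest index: material S.

material S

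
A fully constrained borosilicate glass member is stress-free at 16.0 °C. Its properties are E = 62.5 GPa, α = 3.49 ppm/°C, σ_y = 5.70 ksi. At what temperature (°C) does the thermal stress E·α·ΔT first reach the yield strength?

196 °C

σ_y = 5.70 ksi = 39.30 MPa.
E·α·ΔT = 39.30 MPa ⇒ ΔT = 39.30 / (62.50×10³ × 3.49×10⁻⁶) = 180.2 K.
T = 16.0 + 180.2 = 196.2 °C.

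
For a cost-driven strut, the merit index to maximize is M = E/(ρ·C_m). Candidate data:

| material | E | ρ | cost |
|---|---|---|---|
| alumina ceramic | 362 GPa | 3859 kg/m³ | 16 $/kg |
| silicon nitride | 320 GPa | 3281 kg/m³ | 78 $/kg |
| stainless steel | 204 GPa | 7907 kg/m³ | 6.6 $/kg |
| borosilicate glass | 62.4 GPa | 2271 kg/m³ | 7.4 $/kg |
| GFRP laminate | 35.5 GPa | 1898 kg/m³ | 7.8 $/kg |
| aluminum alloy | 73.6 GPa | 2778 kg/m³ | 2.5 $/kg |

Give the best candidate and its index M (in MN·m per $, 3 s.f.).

aluminum alloy, M = 10.6 MN·m per $

Per-candidate index values:
  aluminum alloy: M = 10.6 MN·m per $
  alumina ceramic: M = 5.86 MN·m per $
  stainless steel: M = 3.91 MN·m per $
  borosilicate glass: M = 3.71 MN·m per $
  GFRP laminate: M = 2.40 MN·m per $
  silicon nitride: M = 1.25 MN·m per $
Aluminum alloy ranks first.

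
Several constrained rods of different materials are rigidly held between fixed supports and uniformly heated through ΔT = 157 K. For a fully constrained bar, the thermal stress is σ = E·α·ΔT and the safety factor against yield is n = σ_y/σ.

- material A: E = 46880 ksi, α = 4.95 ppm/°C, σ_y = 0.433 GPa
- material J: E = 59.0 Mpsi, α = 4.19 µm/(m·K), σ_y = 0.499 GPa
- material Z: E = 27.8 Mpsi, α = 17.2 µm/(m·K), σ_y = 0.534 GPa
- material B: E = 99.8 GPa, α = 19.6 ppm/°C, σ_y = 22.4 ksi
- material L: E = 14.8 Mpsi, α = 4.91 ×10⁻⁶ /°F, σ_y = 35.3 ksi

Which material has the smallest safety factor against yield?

In consistent units (E in GPa, α in ×10⁻⁶/K, σ_y in MPa):
  material A: E = 323.2, α = 4.95, σ_y = 433.0 → σ = 251 MPa, n = 1.72
  material J: E = 406.8, α = 4.19, σ_y = 499.0 → σ = 268 MPa, n = 1.86
  material Z: E = 191.7, α = 17.2, σ_y = 534.0 → σ = 518 MPa, n = 1.03
  material B: E = 99.80, α = 19.6, σ_y = 154.4 → σ = 307 MPa, n = 0.503
  material L: E = 102.0, α = 8.84, σ_y = 243.4 → σ = 142 MPa, n = 1.72
Smallest n: material B with n = 0.503.

material B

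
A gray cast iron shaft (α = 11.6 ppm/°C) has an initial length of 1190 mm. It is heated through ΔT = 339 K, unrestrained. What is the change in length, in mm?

ΔL = α·L₀·ΔT = 11.6×10⁻⁶ × 1190 mm × 339.0 K = 4.68 mm.

4.68 mm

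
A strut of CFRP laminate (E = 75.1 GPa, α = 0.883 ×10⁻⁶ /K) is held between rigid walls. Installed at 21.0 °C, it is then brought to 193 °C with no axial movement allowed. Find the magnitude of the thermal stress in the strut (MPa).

11.4 MPa

ΔT = 172.0 K. Constrained thermal stress σ = E·α·ΔT = 75.10×10³ MPa × 0.883×10⁻⁶ × 172.0 = 11.4 MPa (compressive).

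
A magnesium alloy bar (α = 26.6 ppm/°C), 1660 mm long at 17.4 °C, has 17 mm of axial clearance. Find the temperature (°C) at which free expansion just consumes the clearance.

402 °C

α·L₀·ΔT = 17.0 mm ⇒ ΔT = 17.0 / (26.6×10⁻⁶ × 1660.0) = 385.0 K.
T = 17.4 + 385.0 = 402.4 °C.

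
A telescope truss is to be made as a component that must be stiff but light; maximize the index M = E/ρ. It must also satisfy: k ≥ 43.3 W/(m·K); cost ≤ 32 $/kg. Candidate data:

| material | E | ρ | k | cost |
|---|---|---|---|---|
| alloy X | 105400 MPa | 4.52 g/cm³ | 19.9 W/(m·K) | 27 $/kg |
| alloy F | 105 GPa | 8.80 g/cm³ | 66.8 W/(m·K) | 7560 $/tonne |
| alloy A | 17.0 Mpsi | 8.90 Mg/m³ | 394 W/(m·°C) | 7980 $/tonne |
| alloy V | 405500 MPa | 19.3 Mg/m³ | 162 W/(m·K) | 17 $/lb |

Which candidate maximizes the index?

alloy A

Screen on constraints: k ≥ 43.3 W/(m·K); cost ≤ 32 $/kg. Survivors: alloy F, alloy A.
Putting every candidate on a common basis:
  alloy F: E = 105.0 GPa, ρ = 8800 kg/m³
  alloy A: E = 117.2 GPa, ρ = 8900 kg/m³
  alloy A: M = 13.2 MN·m/kg
  alloy F: M = 11.9 MN·m/kg
Highest index: alloy A.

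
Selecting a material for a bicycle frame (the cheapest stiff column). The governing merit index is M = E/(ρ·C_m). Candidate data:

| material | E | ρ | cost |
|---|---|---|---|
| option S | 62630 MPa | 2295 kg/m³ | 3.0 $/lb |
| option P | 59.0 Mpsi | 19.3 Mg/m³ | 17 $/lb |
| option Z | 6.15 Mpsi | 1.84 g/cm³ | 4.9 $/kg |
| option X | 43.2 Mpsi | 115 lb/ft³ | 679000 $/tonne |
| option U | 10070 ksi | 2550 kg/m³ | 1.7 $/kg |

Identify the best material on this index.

Convert each candidate to consistent units, then evaluate M:
  option S: E = 62.63 GPa, ρ = 2295 kg/m³, cost = 6.614 $/kg
  option P: E = 406.8 GPa, ρ = 19300 kg/m³, cost = 37.48 $/kg
  option Z: E = 42.40 GPa, ρ = 1840 kg/m³, cost = 4.900 $/kg
  option X: E = 297.9 GPa, ρ = 1842 kg/m³, cost = 679.0 $/kg
  option U: E = 69.43 GPa, ρ = 2550 kg/m³, cost = 1.700 $/kg
  option U: M = 16.0 MN·m per $
  option Z: M = 4.70 MN·m per $
  option S: M = 4.13 MN·m per $
  option P: M = 0.562 MN·m per $
  option X: M = 0.238 MN·m per $
The maximum is for option U.

option U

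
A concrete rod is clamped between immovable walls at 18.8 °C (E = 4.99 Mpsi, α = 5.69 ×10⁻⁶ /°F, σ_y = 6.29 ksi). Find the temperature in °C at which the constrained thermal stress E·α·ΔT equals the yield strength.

E = 4.99 Mpsi = 34.40 GPa.
α = 5.69×10⁻⁶/°F × 9/5 = 10.2×10⁻⁶/K.
σ_y = 6.29 ksi = 43.37 MPa.
E·α·ΔT = 43.37 MPa ⇒ ΔT = 43.37 / (34.40×10³ × 10.2×10⁻⁶) = 123.1 K.
T = 18.8 + 123.1 = 141.9 °C.

142 °C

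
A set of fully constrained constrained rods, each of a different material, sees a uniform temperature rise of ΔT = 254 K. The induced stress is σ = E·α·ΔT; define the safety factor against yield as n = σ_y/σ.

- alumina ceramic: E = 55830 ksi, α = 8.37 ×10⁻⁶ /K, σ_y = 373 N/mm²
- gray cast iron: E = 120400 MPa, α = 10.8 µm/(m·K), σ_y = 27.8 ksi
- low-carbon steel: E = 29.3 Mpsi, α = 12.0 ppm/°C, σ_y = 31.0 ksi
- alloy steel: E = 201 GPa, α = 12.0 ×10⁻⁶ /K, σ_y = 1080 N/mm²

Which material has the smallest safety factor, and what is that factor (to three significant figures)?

Per material, after unit conversion:
  alumina ceramic: E = 384.9, α = 8.37, σ_y = 373.0 → σ = 818 MPa, n = 0.456
  gray cast iron: E = 120.4, α = 10.8, σ_y = 191.7 → σ = 330 MPa, n = 0.580
  low-carbon steel: E = 202.0, α = 12.0, σ_y = 213.7 → σ = 616 MPa, n = 0.347
  alloy steel: E = 201.0, α = 12.0, σ_y = 1080 → σ = 613 MPa, n = 1.76
The minimum is low-carbon steel at n = 0.347.

low-carbon steel, n = 0.347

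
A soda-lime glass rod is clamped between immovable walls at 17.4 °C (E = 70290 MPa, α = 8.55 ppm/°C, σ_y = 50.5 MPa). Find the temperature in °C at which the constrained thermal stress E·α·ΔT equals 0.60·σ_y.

E = 70290 MPa = 70.29 GPa.
E·α·ΔT = 30.30 MPa ⇒ ΔT = 30.30 / (70.29×10³ × 8.55×10⁻⁶) = 50.42 K.
T = 17.4 + 50.42 = 67.82 °C.

67.8 °C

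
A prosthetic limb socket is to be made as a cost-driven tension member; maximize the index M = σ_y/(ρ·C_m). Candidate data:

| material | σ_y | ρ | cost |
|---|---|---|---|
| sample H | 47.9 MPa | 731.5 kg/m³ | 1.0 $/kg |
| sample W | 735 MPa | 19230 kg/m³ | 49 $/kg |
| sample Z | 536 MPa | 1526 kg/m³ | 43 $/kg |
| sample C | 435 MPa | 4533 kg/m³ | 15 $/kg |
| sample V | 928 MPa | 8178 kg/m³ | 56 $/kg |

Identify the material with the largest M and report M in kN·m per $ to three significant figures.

Computing M directly (units already consistent):
  sample H: M = 65.5 kN·m per $
  sample Z: M = 8.17 kN·m per $
  sample C: M = 6.40 kN·m per $
  sample V: M = 2.03 kN·m per $
  sample W: M = 0.780 kN·m per $
Highest index: sample H.

sample H, M = 65.5 kN·m per $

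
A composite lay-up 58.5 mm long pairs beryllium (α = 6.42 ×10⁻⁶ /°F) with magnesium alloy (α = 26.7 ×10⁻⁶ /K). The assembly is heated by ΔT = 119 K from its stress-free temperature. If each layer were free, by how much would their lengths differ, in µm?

105 µm

beryllium: α = 6.42×10⁻⁶/°F × 9/5 = 11.6×10⁻⁶/K.
Δα = |11.6 − 26.7|×10⁻⁶/K = 15.1×10⁻⁶/K.
ΔL_mismatch = Δα·L·ΔT = 15.1×10⁻⁶ × 58.5 mm × 119.0 K = 105 µm.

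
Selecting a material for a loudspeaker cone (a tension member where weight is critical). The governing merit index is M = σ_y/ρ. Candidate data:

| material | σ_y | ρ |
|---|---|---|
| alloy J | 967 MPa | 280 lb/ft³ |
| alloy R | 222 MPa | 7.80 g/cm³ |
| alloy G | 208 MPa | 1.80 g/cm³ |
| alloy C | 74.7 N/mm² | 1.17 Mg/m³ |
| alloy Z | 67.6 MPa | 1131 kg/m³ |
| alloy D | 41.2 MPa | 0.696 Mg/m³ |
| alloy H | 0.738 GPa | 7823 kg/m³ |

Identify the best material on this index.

Convert each candidate to consistent units, then evaluate M:
  alloy J: σ_y = 967.0 MPa, ρ = 4485 kg/m³
  alloy R: σ_y = 222.0 MPa, ρ = 7800 kg/m³
  alloy G: σ_y = 208.0 MPa, ρ = 1800 kg/m³
  alloy C: σ_y = 74.70 MPa, ρ = 1170 kg/m³
  alloy Z: σ_y = 67.60 MPa, ρ = 1131 kg/m³
  alloy D: σ_y = 41.20 MPa, ρ = 696.0 kg/m³
  alloy H: σ_y = 738.0 MPa, ρ = 7823 kg/m³
  alloy J: M = 216 kN·m/kg
  alloy G: M = 116 kN·m/kg
  alloy H: M = 94.3 kN·m/kg
  alloy C: M = 63.8 kN·m/kg
  alloy Z: M = 59.8 kN·m/kg
  alloy D: M = 59.2 kN·m/kg
  alloy R: M = 28.5 kN·m/kg
Alloy J ranks first.

alloy J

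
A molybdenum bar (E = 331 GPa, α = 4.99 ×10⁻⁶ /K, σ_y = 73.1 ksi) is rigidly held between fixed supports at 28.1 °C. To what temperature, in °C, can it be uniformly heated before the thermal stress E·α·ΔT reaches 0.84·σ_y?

284 °C

σ_y = 73.1 ksi = 504.0 MPa.
E·α·ΔT = 423.4 MPa ⇒ ΔT = 423.4 / (331.0×10³ × 4.99×10⁻⁶) = 256.3 K.
T = 28.1 + 256.3 = 284.4 °C.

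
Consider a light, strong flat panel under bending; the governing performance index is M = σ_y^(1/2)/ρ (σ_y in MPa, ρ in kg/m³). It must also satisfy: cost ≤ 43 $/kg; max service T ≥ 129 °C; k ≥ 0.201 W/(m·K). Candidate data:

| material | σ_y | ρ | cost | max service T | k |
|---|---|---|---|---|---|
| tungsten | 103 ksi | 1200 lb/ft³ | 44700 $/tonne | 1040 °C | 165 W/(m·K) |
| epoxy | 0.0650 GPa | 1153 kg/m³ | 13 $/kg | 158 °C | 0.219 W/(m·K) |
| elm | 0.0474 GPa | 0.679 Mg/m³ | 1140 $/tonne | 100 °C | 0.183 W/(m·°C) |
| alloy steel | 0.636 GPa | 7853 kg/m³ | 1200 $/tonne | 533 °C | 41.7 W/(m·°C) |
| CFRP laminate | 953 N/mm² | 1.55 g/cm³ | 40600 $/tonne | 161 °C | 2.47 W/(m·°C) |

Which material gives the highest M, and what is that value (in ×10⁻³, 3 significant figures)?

CFRP laminate, M = 19.9×10⁻³

Screen on constraints: cost ≤ 43 $/kg; max service T ≥ 129 °C; k ≥ 0.201 W/(m·K). Survivors: epoxy, alloy steel, CFRP laminate.
Convert each candidate to consistent units, then evaluate M:
  epoxy: σ_y = 65.00 MPa, ρ = 1153 kg/m³
  alloy steel: σ_y = 636.0 MPa, ρ = 7853 kg/m³
  CFRP laminate: σ_y = 953.0 MPa, ρ = 1550 kg/m³
  CFRP laminate: M = 19.9×10⁻³
  epoxy: M = 6.99×10⁻³
  alloy steel: M = 3.21×10⁻³
CFRP laminate has the largest M.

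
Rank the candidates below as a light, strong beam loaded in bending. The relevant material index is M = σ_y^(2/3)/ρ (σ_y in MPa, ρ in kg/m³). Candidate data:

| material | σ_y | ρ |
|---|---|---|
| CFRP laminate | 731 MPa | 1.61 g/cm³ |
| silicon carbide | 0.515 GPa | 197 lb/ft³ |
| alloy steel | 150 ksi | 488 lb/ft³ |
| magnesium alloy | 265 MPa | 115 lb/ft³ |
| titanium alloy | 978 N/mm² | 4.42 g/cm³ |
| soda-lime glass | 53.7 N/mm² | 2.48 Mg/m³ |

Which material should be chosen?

CFRP laminate

In SI units:
  CFRP laminate: σ_y = 731.0 MPa, ρ = 1610 kg/m³
  silicon carbide: σ_y = 515.0 MPa, ρ = 3156 kg/m³
  alloy steel: σ_y = 1034 MPa, ρ = 7817 kg/m³
  magnesium alloy: σ_y = 265.0 MPa, ρ = 1842 kg/m³
  titanium alloy: σ_y = 978.0 MPa, ρ = 4420 kg/m³
  soda-lime glass: σ_y = 53.70 MPa, ρ = 2480 kg/m³
  CFRP laminate: M = 50.4×10⁻³
  magnesium alloy: M = 22.4×10⁻³
  titanium alloy: M = 22.3×10⁻³
  silicon carbide: M = 20.4×10⁻³
  alloy steel: M = 13.1×10⁻³
  soda-lime glass: M = 5.74×10⁻³
CFRP laminate ranks first.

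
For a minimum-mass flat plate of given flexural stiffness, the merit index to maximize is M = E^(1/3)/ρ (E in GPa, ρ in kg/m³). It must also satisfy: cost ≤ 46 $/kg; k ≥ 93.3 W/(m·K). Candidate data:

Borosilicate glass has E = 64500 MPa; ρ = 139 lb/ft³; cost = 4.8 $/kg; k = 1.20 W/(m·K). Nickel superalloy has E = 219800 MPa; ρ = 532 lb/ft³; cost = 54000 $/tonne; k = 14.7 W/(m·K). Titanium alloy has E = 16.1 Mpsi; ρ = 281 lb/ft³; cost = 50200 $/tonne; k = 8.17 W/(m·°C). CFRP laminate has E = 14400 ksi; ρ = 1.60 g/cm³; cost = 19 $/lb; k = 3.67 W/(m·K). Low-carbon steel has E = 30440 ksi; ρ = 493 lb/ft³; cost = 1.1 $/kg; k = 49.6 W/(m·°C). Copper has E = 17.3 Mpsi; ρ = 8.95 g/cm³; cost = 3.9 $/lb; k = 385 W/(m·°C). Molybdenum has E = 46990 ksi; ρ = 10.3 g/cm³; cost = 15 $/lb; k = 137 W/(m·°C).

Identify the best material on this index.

Screen on constraints: cost ≤ 46 $/kg; k ≥ 93.3 W/(m·K). Survivors: copper, molybdenum.
Putting every candidate on a common basis:
  copper: E = 119.3 GPa, ρ = 8950 kg/m³
  molybdenum: E = 324.0 GPa, ρ = 10300 kg/m³
  molybdenum: M = 0.667×10⁻³
  copper: M = 0.550×10⁻³
Highest index: molybdenum.

molybdenum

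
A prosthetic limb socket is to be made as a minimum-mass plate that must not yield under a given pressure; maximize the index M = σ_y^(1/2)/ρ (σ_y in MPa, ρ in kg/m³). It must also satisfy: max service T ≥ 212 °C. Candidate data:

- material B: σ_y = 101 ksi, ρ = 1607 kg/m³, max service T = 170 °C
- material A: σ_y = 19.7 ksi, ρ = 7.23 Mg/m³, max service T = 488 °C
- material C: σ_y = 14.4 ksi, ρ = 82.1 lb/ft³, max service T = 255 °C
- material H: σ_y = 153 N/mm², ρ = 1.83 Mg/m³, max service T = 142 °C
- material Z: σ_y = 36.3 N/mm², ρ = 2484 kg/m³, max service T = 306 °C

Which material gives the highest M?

Screen on constraints: max service T ≥ 212 °C. Survivors: material A, material C, material Z.
Convert each candidate to consistent units, then evaluate M:
  material A: σ_y = 135.8 MPa, ρ = 7230 kg/m³
  material C: σ_y = 99.28 MPa, ρ = 1315 kg/m³
  material Z: σ_y = 36.30 MPa, ρ = 2484 kg/m³
  material C: M = 7.58×10⁻³
  material Z: M = 2.43×10⁻³
  material A: M = 1.61×10⁻³
Material C has the largest M.

material C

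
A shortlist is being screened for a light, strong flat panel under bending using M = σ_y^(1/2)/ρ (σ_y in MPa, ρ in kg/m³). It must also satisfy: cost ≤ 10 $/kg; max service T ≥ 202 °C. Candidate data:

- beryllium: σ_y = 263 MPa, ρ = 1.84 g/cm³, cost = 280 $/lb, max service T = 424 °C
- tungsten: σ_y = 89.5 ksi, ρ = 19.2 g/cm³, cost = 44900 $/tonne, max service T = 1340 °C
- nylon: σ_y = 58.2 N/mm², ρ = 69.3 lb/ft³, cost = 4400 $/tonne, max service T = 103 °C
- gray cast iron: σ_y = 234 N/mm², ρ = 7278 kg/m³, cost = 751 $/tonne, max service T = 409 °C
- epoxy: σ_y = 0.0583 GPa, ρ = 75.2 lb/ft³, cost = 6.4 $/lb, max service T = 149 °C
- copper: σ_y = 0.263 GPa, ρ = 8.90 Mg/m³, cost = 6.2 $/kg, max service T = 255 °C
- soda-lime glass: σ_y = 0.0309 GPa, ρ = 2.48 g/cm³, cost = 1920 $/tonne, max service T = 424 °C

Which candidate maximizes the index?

soda-lime glass

Screen on constraints: cost ≤ 10 $/kg; max service T ≥ 202 °C. Survivors: gray cast iron, copper, soda-lime glass.
Convert each candidate to consistent units, then evaluate M:
  gray cast iron: σ_y = 234.0 MPa, ρ = 7278 kg/m³
  copper: σ_y = 263.0 MPa, ρ = 8900 kg/m³
  soda-lime glass: σ_y = 30.90 MPa, ρ = 2480 kg/m³
  soda-lime glass: M = 2.24×10⁻³
  gray cast iron: M = 2.10×10⁻³
  copper: M = 1.82×10⁻³
Highest index: soda-lime glass.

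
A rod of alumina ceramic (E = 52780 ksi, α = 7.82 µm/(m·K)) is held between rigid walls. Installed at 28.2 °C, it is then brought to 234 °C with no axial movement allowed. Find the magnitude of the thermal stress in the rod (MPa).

586 MPa

E = 52780 ksi = 363.9 GPa.
ΔT = 205.8 K. Constrained thermal stress σ = E·α·ΔT = 363.9×10³ MPa × 7.82×10⁻⁶ × 205.8 = 586 MPa (compressive).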